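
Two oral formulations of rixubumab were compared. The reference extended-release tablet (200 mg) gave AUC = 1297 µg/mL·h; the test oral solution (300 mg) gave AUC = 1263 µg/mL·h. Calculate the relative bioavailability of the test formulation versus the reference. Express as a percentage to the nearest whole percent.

F_rel = (AUC_test/D_test) / (AUC_ref/D_ref)
      = (1263/300) / (1297/200)
      = 4.21 / 6.485 = 0.6492 = 64.92%

F_rel = 65%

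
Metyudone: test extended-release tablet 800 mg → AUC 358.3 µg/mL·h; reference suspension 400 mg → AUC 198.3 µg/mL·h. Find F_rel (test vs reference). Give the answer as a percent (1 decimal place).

F_rel = (AUC_test/D_test) / (AUC_ref/D_ref)
      = (358.3/800) / (198.3/400)
      = 0.447875 / 0.49575 = 0.9034 = 90.34%

F_rel = 90.3%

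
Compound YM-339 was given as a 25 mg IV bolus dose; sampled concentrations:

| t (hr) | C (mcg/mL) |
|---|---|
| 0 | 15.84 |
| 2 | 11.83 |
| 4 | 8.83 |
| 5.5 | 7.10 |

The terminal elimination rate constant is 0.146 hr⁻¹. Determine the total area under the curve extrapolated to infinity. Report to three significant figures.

Trapezoidal AUC_0→5.5:
  [0→2]: (15.84+11.83)/2 × 2 = 27.67
  [2→4]: (11.83+8.83)/2 × 2 = 20.66
  [4→5.5]: (8.83+7.10)/2 × 1.5 = 11.9475
  Sum = 60.2775 mcg/mL·hr
Extrapolated tail: C_last / k_e = 7.10 / 0.146 = 48.630
AUC_0→∞ = 60.2775 + 48.630 = 108.9075 mcg/mL·hr

AUC = 109 mcg/mL·hr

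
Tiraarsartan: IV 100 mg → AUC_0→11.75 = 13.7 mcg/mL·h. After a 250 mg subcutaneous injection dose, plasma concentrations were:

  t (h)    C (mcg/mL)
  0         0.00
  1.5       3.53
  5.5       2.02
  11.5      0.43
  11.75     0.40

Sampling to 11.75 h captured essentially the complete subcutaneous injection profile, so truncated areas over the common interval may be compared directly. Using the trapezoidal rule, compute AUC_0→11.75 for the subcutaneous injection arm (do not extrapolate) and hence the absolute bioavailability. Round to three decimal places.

Trapezoidal AUC_0→11.75 (subcutaneous injection):
  [0→1.5]: (0.00+3.53)/2 × 1.5 = 2.6475
  [1.5→5.5]: (3.53+2.02)/2 × 4 = 11.1
  [5.5→11.5]: (2.02+0.43)/2 × 6 = 7.35
  [11.5→11.75]: (0.43+0.40)/2 × 0.25 = 0.10375
  Sum = 21.20125 mcg/mL·h
F = (AUC_ev/D_ev)/(AUC_iv/D_iv) = (21.20125/250)/(13.7/100) = 0.084805/0.137 = 0.6190

F = 0.619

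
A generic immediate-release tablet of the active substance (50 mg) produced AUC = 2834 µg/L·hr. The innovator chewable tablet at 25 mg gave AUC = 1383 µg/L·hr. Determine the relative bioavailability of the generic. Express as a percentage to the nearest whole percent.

F_rel = (AUC_test/D_test) / (AUC_ref/D_ref)
      = (2834/50) / (1383/25)
      = 56.68 / 55.32 = 1.0246 = 102.46%

F_rel = 102%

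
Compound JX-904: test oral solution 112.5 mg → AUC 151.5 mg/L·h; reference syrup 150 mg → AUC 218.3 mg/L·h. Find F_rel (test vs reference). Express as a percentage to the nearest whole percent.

F_rel = (AUC_test/D_test) / (AUC_ref/D_ref)
      = (151.5/112.5) / (218.3/150)
      = 1.34667 / 1.45533 = 0.9253 = 92.53%

F_rel = 93%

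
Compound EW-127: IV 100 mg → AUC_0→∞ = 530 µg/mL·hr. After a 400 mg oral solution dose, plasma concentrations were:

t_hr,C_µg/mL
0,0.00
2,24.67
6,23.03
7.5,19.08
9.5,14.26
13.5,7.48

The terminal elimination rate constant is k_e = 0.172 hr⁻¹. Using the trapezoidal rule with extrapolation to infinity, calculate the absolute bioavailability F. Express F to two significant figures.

Trapezoidal AUC_0→13.5 (oral solution):
  [0→2]: (0.00+24.67)/2 × 2 = 24.67
  [2→6]: (24.67+23.03)/2 × 4 = 95.4
  [6→7.5]: (23.03+19.08)/2 × 1.5 = 31.5825
  [7.5→9.5]: (19.08+14.26)/2 × 2 = 33.34
  [9.5→13.5]: (14.26+7.48)/2 × 4 = 43.48
  Sum = 228.4725 µg/mL·hr
Tail: C_last/k_e = 7.48/0.172 = 43.488
AUC_0→∞ (oral solution) = 228.4725 + 43.488 = 271.9605 µg/mL·hr
F = (AUC_ev/D_ev)/(AUC_iv/D_iv) = (271.9605/400)/(530/100) = 0.67990125/5.3 = 0.1283

F = 0.13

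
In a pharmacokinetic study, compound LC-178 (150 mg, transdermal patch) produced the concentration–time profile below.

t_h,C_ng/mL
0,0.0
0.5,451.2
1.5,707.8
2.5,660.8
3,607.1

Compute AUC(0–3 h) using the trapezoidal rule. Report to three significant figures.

AUC = 1690 ng/mL·h

Trapezoidal AUC_0→3:
  [0→0.5]: (0.0+451.2)/2 × 0.5 = 112.8
  [0.5→1.5]: (451.2+707.8)/2 × 1 = 579.5
  [1.5→2.5]: (707.8+660.8)/2 × 1 = 684.3
  [2.5→3]: (660.8+607.1)/2 × 0.5 = 316.975
  Sum = 1693.575 ng/mL·h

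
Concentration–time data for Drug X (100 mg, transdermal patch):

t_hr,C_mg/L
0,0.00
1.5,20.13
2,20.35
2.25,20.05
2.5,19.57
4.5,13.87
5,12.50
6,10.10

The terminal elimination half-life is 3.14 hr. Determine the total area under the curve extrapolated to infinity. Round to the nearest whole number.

AUC = 132 mg/L·hr

Trapezoidal AUC_0→6:
  [0→1.5]: (0.00+20.13)/2 × 1.5 = 15.0975
  [1.5→2]: (20.13+20.35)/2 × 0.5 = 10.12
  [2→2.25]: (20.35+20.05)/2 × 0.25 = 5.05
  [2.25→2.5]: (20.05+19.57)/2 × 0.25 = 4.9525
  [2.5→4.5]: (19.57+13.87)/2 × 2 = 33.44
  [4.5→5]: (13.87+12.50)/2 × 0.5 = 6.5925
  [5→6]: (12.50+10.10)/2 × 1 = 11.3
  Sum = 86.5525 mg/L·hr
k_e = ln2 / t½ = 0.693147 / 3.14 = 0.2207 hr^-1
Extrapolated tail: C_last / k_e = 10.10 / 0.2207 = 45.763
AUC_0→∞ = 86.5525 + 45.763 = 132.3155 mg/L·hr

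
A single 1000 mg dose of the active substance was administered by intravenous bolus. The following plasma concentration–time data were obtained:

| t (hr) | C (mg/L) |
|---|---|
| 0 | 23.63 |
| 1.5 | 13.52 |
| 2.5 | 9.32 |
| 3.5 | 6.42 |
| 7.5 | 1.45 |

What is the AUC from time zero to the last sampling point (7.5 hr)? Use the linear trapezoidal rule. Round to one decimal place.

Trapezoidal AUC_0→7.5:
  [0→1.5]: (23.63+13.52)/2 × 1.5 = 27.8625
  [1.5→2.5]: (13.52+9.32)/2 × 1 = 11.42
  [2.5→3.5]: (9.32+6.42)/2 × 1 = 7.87
  [3.5→7.5]: (6.42+1.45)/2 × 4 = 15.74
  Sum = 62.8925 mg/L·hr

AUC = 62.9 mg/L·hr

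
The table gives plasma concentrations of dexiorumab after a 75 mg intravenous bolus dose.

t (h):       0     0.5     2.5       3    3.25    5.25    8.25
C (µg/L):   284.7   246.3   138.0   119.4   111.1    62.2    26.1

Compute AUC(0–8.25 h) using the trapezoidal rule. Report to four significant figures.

Trapezoidal AUC_0→8.25:
  [0→0.5]: (284.7+246.3)/2 × 0.5 = 132.75
  [0.5→2.5]: (246.3+138.0)/2 × 2 = 384.3
  [2.5→3]: (138.0+119.4)/2 × 0.5 = 64.35
  [3→3.25]: (119.4+111.1)/2 × 0.25 = 28.8125
  [3.25→5.25]: (111.1+62.2)/2 × 2 = 173.3
  [5.25→8.25]: (62.2+26.1)/2 × 3 = 132.45
  Sum = 915.9625 µg/L·h

AUC = 916.0 µg/L·h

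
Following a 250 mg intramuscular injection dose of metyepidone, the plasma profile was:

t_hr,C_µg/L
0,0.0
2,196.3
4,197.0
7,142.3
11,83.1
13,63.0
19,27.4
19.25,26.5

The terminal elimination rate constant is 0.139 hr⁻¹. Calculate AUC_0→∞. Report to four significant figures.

AUC = 2164 µg/L·hr

Trapezoidal AUC_0→19.25:
  [0→2]: (0.0+196.3)/2 × 2 = 196.3
  [2→4]: (196.3+197.0)/2 × 2 = 393.3
  [4→7]: (197.0+142.3)/2 × 3 = 508.95
  [7→11]: (142.3+83.1)/2 × 4 = 450.8
  [11→13]: (83.1+63.0)/2 × 2 = 146.1
  [13→19]: (63.0+27.4)/2 × 6 = 271.2
  [19→19.25]: (27.4+26.5)/2 × 0.25 = 6.7375
  Sum = 1973.3875 µg/L·hr
Extrapolated tail: C_last / k_e = 26.5 / 0.139 = 190.647
AUC_0→∞ = 1973.3875 + 190.647 = 2164.0345 µg/L·hr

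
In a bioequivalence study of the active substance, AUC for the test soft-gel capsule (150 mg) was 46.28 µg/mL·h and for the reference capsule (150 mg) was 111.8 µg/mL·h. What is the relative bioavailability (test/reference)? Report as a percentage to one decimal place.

F_rel = (AUC_test/D_test) / (AUC_ref/D_ref)
      = (46.28/150) / (111.8/150)
      = 0.308533 / 0.745333 = 0.4140 = 41.40%

F_rel = 41.4%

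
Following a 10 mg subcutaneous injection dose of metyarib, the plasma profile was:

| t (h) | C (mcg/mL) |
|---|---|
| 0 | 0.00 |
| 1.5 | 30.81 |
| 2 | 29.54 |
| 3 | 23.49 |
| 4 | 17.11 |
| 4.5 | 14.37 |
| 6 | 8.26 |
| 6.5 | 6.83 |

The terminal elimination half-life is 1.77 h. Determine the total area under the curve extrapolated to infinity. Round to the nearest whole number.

AUC = 131 mcg/mL·h

Trapezoidal AUC_0→6.5:
  [0→1.5]: (0.00+30.81)/2 × 1.5 = 23.1075
  [1.5→2]: (30.81+29.54)/2 × 0.5 = 15.0875
  [2→3]: (29.54+23.49)/2 × 1 = 26.515
  [3→4]: (23.49+17.11)/2 × 1 = 20.3
  [4→4.5]: (17.11+14.37)/2 × 0.5 = 7.87
  [4.5→6]: (14.37+8.26)/2 × 1.5 = 16.9725
  [6→6.5]: (8.26+6.83)/2 × 0.5 = 3.7725
  Sum = 113.625 mcg/mL·h
k_e = ln2 / t½ = 0.693147 / 1.77 = 0.3916 h^-1
Extrapolated tail: C_last / k_e = 6.83 / 0.3916 = 17.441
AUC_0→∞ = 113.625 + 17.441 = 131.066 mcg/mL·h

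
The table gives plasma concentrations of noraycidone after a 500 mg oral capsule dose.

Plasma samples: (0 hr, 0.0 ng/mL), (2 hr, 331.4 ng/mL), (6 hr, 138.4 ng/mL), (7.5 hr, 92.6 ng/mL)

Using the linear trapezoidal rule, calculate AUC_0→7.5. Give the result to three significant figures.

AUC = 1440 ng/mL·hr

Trapezoidal AUC_0→7.5:
  [0→2]: (0.0+331.4)/2 × 2 = 331.4
  [2→6]: (331.4+138.4)/2 × 4 = 939.6
  [6→7.5]: (138.4+92.6)/2 × 1.5 = 173.25
  Sum = 1444.25 ng/mL·hr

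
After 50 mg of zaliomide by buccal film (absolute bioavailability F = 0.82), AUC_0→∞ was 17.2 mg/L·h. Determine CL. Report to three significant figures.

CL = F × Dose / AUC_0→∞
   = 0.82 × 50 / 17.2 = 2.38372 L/h

CL = 2.38 L/h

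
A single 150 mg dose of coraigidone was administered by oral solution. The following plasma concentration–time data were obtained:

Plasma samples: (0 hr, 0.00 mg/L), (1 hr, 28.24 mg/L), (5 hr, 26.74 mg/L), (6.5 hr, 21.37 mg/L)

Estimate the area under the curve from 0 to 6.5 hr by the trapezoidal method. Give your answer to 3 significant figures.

AUC = 160 mg/L·hr

Trapezoidal AUC_0→6.5:
  [0→1]: (0.00+28.24)/2 × 1 = 14.12
  [1→5]: (28.24+26.74)/2 × 4 = 109.96
  [5→6.5]: (26.74+21.37)/2 × 1.5 = 36.0825
  Sum = 160.1625 mg/L·hr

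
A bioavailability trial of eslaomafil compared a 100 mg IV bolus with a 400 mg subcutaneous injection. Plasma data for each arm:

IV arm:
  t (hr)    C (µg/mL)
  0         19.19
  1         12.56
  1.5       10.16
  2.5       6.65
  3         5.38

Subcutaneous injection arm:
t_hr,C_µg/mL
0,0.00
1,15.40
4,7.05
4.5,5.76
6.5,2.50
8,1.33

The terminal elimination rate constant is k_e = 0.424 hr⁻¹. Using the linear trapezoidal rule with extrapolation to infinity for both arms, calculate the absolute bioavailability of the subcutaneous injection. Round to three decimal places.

F = 0.322

Trapezoidal AUC_0→3 (IV):
  [0→1]: (19.19+12.56)/2 × 1 = 15.875
  [1→1.5]: (12.56+10.16)/2 × 0.5 = 5.68
  [1.5→2.5]: (10.16+6.65)/2 × 1 = 8.405
  [2.5→3]: (6.65+5.38)/2 × 0.5 = 3.0075
  Sum = 32.9675 µg/mL·hr
IV tail: 5.38/0.424 = 12.689; AUC_iv,0→∞ = 32.9675 + 12.689 = 45.6565 µg/mL·hr
Trapezoidal AUC_0→8 (subcutaneous injection):
  [0→1]: (0.00+15.40)/2 × 1 = 7.7
  [1→4]: (15.40+7.05)/2 × 3 = 33.675
  [4→4.5]: (7.05+5.76)/2 × 0.5 = 3.2025
  [4.5→6.5]: (5.76+2.50)/2 × 2 = 8.26
  [6.5→8]: (2.50+1.33)/2 × 1.5 = 2.8725
  Sum = 55.71 µg/mL·hr
subcutaneous injection tail: 1.33/0.424 = 3.137; AUC_ev,0→∞ = 55.71 + 3.137 = 58.847 µg/mL·hr
F = (AUC_ev/D_ev)/(AUC_iv/D_iv) = (58.847/400)/(45.6565/100) = 0.1471175/0.456565 = 0.3222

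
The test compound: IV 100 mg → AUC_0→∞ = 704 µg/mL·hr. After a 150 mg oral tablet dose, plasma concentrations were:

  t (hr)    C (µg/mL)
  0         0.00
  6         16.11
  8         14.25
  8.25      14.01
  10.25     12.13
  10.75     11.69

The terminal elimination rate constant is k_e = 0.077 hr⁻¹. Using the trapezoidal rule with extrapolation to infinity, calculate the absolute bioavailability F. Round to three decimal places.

F = 0.252

Trapezoidal AUC_0→10.75 (oral tablet):
  [0→6]: (0.00+16.11)/2 × 6 = 48.33
  [6→8]: (16.11+14.25)/2 × 2 = 30.36
  [8→8.25]: (14.25+14.01)/2 × 0.25 = 3.5325
  [8.25→10.25]: (14.01+12.13)/2 × 2 = 26.14
  [10.25→10.75]: (12.13+11.69)/2 × 0.5 = 5.955
  Sum = 114.3175 µg/mL·hr
Tail: C_last/k_e = 11.69/0.077 = 151.818
AUC_0→∞ (oral tablet) = 114.3175 + 151.818 = 266.1355 µg/mL·hr
F = (AUC_ev/D_ev)/(AUC_iv/D_iv) = (266.1355/150)/(704/100) = 1.77424/7.04 = 0.2520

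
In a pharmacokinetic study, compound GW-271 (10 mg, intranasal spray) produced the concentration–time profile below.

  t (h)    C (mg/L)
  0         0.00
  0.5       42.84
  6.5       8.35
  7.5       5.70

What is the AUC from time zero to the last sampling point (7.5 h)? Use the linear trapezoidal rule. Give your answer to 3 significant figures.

Trapezoidal AUC_0→7.5:
  [0→0.5]: (0.00+42.84)/2 × 0.5 = 10.71
  [0.5→6.5]: (42.84+8.35)/2 × 6 = 153.57
  [6.5→7.5]: (8.35+5.70)/2 × 1 = 7.025
  Sum = 171.305 mg/L·h

AUC = 171 mg/L·h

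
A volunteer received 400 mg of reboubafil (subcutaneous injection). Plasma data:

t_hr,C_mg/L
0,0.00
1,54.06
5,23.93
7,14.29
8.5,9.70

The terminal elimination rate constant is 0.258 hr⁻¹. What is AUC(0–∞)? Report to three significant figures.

Trapezoidal AUC_0→8.5:
  [0→1]: (0.00+54.06)/2 × 1 = 27.03
  [1→5]: (54.06+23.93)/2 × 4 = 155.98
  [5→7]: (23.93+14.29)/2 × 2 = 38.22
  [7→8.5]: (14.29+9.70)/2 × 1.5 = 17.9925
  Sum = 239.2225 mg/L·hr
Extrapolated tail: C_last / k_e = 9.70 / 0.258 = 37.597
AUC_0→∞ = 239.2225 + 37.597 = 276.8195 mg/L·hr

AUC = 277 mg/L·hr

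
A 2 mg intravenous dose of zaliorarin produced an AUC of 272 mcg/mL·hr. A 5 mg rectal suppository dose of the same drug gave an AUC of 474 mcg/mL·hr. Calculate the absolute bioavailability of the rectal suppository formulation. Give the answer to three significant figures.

F = (AUC_ev / D_ev) / (AUC_iv / D_iv)
  = (474/5) / (272/2)
  = 94.8 / 136 = 0.6971

F = 0.697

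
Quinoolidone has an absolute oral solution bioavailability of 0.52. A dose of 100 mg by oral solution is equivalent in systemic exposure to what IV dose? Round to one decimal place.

Systemic exposure from an extravascular dose = F × D_ev, so the equivalent IV dose is F × D_ev.
D_iv = F × D_ev = 0.52 × 100 = 52 mg

D_iv = 52.0 mg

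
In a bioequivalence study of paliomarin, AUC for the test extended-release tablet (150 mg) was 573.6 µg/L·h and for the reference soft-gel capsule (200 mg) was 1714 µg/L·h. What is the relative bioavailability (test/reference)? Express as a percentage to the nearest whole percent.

F_rel = 45%

F_rel = (AUC_test/D_test) / (AUC_ref/D_ref)
      = (573.6/150) / (1714/200)
      = 3.824 / 8.57 = 0.4462 = 44.62%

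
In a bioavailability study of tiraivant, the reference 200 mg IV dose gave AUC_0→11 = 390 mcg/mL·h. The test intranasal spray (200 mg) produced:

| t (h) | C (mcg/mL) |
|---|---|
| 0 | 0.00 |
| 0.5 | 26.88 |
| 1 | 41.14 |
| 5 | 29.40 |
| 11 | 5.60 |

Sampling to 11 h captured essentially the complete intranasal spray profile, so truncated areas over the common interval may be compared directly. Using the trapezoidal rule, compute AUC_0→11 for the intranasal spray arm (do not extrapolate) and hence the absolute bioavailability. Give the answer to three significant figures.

F = 0.692

Trapezoidal AUC_0→11 (intranasal spray):
  [0→0.5]: (0.00+26.88)/2 × 0.5 = 6.72
  [0.5→1]: (26.88+41.14)/2 × 0.5 = 17.005
  [1→5]: (41.14+29.40)/2 × 4 = 141.08
  [5→11]: (29.40+5.60)/2 × 6 = 105.0
  Sum = 269.805 mcg/mL·h
F = (AUC_ev/D_ev)/(AUC_iv/D_iv) = (269.805/200)/(390/200) = 1.349025/1.95 = 0.6918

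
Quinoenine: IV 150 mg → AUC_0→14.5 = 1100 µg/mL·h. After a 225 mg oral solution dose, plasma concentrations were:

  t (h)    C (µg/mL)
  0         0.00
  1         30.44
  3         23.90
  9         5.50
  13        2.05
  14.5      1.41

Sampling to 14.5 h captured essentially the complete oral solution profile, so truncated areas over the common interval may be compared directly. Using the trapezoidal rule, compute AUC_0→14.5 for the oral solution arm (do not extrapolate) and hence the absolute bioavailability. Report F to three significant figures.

F = 0.106

Trapezoidal AUC_0→14.5 (oral solution):
  [0→1]: (0.00+30.44)/2 × 1 = 15.22
  [1→3]: (30.44+23.90)/2 × 2 = 54.34
  [3→9]: (23.90+5.50)/2 × 6 = 88.2
  [9→13]: (5.50+2.05)/2 × 4 = 15.1
  [13→14.5]: (2.05+1.41)/2 × 1.5 = 2.595
  Sum = 175.455 µg/mL·h
F = (AUC_ev/D_ev)/(AUC_iv/D_iv) = (175.455/225)/(1100/150) = 0.7798/7.33333 = 0.1063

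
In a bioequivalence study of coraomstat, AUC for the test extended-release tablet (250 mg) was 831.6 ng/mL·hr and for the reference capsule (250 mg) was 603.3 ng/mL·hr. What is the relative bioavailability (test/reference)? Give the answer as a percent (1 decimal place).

F_rel = (AUC_test/D_test) / (AUC_ref/D_ref)
      = (831.6/250) / (603.3/250)
      = 3.3264 / 2.4132 = 1.3784 = 137.84%

F_rel = 137.8%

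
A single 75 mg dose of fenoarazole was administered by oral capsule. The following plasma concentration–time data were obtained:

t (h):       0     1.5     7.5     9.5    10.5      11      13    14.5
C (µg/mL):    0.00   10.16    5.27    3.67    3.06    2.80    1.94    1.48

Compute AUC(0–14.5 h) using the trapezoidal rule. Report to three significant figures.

AUC = 75.0 µg/mL·h

Trapezoidal AUC_0→14.5:
  [0→1.5]: (0.00+10.16)/2 × 1.5 = 7.62
  [1.5→7.5]: (10.16+5.27)/2 × 6 = 46.29
  [7.5→9.5]: (5.27+3.67)/2 × 2 = 8.94
  [9.5→10.5]: (3.67+3.06)/2 × 1 = 3.365
  [10.5→11]: (3.06+2.80)/2 × 0.5 = 1.465
  [11→13]: (2.80+1.94)/2 × 2 = 4.74
  [13→14.5]: (1.94+1.48)/2 × 1.5 = 2.565
  Sum = 74.985 µg/mL·h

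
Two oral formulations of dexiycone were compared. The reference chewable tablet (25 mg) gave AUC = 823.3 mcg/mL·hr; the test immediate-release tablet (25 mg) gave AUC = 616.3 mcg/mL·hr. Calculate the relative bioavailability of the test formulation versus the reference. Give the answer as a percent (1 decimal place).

F_rel = 74.9%

F_rel = (AUC_test/D_test) / (AUC_ref/D_ref)
      = (616.3/25) / (823.3/25)
      = 24.652 / 32.932 = 0.7486 = 74.86%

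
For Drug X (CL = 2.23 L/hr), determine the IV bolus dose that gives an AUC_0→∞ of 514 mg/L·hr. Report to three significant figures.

Dose_iv = CL × AUC_0→∞
     = 2.23 × 514 = 1146.22 mg

Dose = 1150 mg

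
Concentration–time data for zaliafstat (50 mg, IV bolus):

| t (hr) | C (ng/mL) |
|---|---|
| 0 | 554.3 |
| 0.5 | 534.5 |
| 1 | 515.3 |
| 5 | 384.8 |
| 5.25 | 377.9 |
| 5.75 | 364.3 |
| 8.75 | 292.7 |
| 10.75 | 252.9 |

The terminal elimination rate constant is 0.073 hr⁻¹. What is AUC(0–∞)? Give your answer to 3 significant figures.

AUC = 7610 ng/mL·hr

Trapezoidal AUC_0→10.75:
  [0→0.5]: (554.3+534.5)/2 × 0.5 = 272.2
  [0.5→1]: (534.5+515.3)/2 × 0.5 = 262.45
  [1→5]: (515.3+384.8)/2 × 4 = 1800.2
  [5→5.25]: (384.8+377.9)/2 × 0.25 = 95.3375
  [5.25→5.75]: (377.9+364.3)/2 × 0.5 = 185.55
  [5.75→8.75]: (364.3+292.7)/2 × 3 = 985.5
  [8.75→10.75]: (292.7+252.9)/2 × 2 = 545.6
  Sum = 4146.8375 ng/mL·hr
Extrapolated tail: C_last / k_e = 252.9 / 0.073 = 3464.384
AUC_0→∞ = 4146.8375 + 3464.384 = 7611.2215 ng/mL·hr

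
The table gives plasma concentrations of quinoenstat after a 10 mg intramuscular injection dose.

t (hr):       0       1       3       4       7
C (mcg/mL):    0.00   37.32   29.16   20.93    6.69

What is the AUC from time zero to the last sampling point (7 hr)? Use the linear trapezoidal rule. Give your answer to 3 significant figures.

Trapezoidal AUC_0→7:
  [0→1]: (0.00+37.32)/2 × 1 = 18.66
  [1→3]: (37.32+29.16)/2 × 2 = 66.48
  [3→4]: (29.16+20.93)/2 × 1 = 25.045
  [4→7]: (20.93+6.69)/2 × 3 = 41.43
  Sum = 151.615 mcg/mL·hr

AUC = 152 mcg/mL·hr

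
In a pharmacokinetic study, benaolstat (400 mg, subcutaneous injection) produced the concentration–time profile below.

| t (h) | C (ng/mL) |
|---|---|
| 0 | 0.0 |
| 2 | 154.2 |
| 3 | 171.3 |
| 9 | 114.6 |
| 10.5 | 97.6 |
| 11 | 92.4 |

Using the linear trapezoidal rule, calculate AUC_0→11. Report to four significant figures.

AUC = 1381 ng/mL·h

Trapezoidal AUC_0→11:
  [0→2]: (0.0+154.2)/2 × 2 = 154.2
  [2→3]: (154.2+171.3)/2 × 1 = 162.75
  [3→9]: (171.3+114.6)/2 × 6 = 857.7
  [9→10.5]: (114.6+97.6)/2 × 1.5 = 159.15
  [10.5→11]: (97.6+92.4)/2 × 0.5 = 47.5
  Sum = 1381.3 ng/mL·h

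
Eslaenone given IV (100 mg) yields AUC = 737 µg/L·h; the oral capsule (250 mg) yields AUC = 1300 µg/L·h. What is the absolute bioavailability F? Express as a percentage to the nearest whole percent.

F = 71%

F = (AUC_ev / D_ev) / (AUC_iv / D_iv)
  = (1300/250) / (737/100)
  = 5.2 / 7.37 = 0.7056
  = 70.56%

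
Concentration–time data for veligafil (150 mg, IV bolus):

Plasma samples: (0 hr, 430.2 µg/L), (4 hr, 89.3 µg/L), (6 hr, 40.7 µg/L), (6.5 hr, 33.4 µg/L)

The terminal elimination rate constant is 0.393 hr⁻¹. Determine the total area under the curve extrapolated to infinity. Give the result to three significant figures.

AUC = 1270 µg/L·hr

Trapezoidal AUC_0→6.5:
  [0→4]: (430.2+89.3)/2 × 4 = 1039.0
  [4→6]: (89.3+40.7)/2 × 2 = 130.0
  [6→6.5]: (40.7+33.4)/2 × 0.5 = 18.525
  Sum = 1187.525 µg/L·hr
Extrapolated tail: C_last / k_e = 33.4 / 0.393 = 84.987
AUC_0→∞ = 1187.525 + 84.987 = 1272.512 µg/L·hr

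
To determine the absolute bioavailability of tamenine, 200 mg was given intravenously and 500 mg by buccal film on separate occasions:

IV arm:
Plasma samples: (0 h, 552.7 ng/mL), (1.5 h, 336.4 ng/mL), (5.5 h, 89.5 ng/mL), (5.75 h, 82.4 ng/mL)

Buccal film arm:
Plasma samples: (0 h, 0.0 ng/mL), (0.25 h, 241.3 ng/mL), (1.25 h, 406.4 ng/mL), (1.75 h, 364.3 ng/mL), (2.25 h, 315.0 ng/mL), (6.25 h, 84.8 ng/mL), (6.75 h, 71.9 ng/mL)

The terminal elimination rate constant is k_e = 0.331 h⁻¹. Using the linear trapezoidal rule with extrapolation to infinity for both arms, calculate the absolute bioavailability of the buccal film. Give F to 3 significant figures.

Trapezoidal AUC_0→5.75 (IV):
  [0→1.5]: (552.7+336.4)/2 × 1.5 = 666.825
  [1.5→5.5]: (336.4+89.5)/2 × 4 = 851.8
  [5.5→5.75]: (89.5+82.4)/2 × 0.25 = 21.4875
  Sum = 1540.1125 ng/mL·h
IV tail: 82.4/0.331 = 248.943; AUC_iv,0→∞ = 1540.1125 + 248.943 = 1789.0555 ng/mL·h
Trapezoidal AUC_0→6.75 (buccal film):
  [0→0.25]: (0.0+241.3)/2 × 0.25 = 30.1625
  [0.25→1.25]: (241.3+406.4)/2 × 1 = 323.85
  [1.25→1.75]: (406.4+364.3)/2 × 0.5 = 192.675
  [1.75→2.25]: (364.3+315.0)/2 × 0.5 = 169.825
  [2.25→6.25]: (315.0+84.8)/2 × 4 = 799.6
  [6.25→6.75]: (84.8+71.9)/2 × 0.5 = 39.175
  Sum = 1555.2875 ng/mL·h
buccal film tail: 71.9/0.331 = 217.221; AUC_ev,0→∞ = 1555.2875 + 217.221 = 1772.5085 ng/mL·h
F = (AUC_ev/D_ev)/(AUC_iv/D_iv) = (1772.5085/500)/(1789.0555/200) = 3.545017/8.9452775 = 0.3963

F = 0.396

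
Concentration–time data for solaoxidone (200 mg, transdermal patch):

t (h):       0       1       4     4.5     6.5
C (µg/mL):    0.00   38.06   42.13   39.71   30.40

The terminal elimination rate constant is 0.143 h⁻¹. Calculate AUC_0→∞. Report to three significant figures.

Trapezoidal AUC_0→6.5:
  [0→1]: (0.00+38.06)/2 × 1 = 19.03
  [1→4]: (38.06+42.13)/2 × 3 = 120.285
  [4→4.5]: (42.13+39.71)/2 × 0.5 = 20.46
  [4.5→6.5]: (39.71+30.40)/2 × 2 = 70.11
  Sum = 229.885 µg/mL·h
Extrapolated tail: C_last / k_e = 30.40 / 0.143 = 212.587
AUC_0→∞ = 229.885 + 212.587 = 442.472 µg/mL·h

AUC = 442 µg/mL·h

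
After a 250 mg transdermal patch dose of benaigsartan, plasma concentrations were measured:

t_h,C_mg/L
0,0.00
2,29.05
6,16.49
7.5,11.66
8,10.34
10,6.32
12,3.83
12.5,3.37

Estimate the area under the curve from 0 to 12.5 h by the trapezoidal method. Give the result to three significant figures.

Trapezoidal AUC_0→12.5:
  [0→2]: (0.00+29.05)/2 × 2 = 29.05
  [2→6]: (29.05+16.49)/2 × 4 = 91.08
  [6→7.5]: (16.49+11.66)/2 × 1.5 = 21.1125
  [7.5→8]: (11.66+10.34)/2 × 0.5 = 5.5
  [8→10]: (10.34+6.32)/2 × 2 = 16.66
  [10→12]: (6.32+3.83)/2 × 2 = 10.15
  [12→12.5]: (3.83+3.37)/2 × 0.5 = 1.8
  Sum = 175.3525 mg/L·h

AUC = 175 mg/L·h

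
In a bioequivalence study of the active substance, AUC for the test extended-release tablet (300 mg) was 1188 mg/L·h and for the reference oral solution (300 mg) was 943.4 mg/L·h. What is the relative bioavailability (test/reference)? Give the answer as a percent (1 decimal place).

F_rel = (AUC_test/D_test) / (AUC_ref/D_ref)
      = (1188/300) / (943.4/300)
      = 3.96 / 3.14467 = 1.2593 = 125.93%

F_rel = 125.9%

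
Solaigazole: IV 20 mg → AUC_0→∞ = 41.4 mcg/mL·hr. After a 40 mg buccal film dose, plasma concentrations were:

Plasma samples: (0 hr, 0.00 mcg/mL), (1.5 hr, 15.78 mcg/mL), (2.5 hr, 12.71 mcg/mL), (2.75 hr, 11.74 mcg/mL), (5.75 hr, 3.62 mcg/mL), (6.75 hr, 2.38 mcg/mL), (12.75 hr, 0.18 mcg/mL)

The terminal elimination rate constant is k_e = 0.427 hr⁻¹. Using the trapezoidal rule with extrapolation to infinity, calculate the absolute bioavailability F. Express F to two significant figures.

Trapezoidal AUC_0→12.75 (buccal film):
  [0→1.5]: (0.00+15.78)/2 × 1.5 = 11.835
  [1.5→2.5]: (15.78+12.71)/2 × 1 = 14.245
  [2.5→2.75]: (12.71+11.74)/2 × 0.25 = 3.05625
  [2.75→5.75]: (11.74+3.62)/2 × 3 = 23.04
  [5.75→6.75]: (3.62+2.38)/2 × 1 = 3.0
  [6.75→12.75]: (2.38+0.18)/2 × 6 = 7.68
  Sum = 62.85625 mcg/mL·hr
Tail: C_last/k_e = 0.18/0.427 = 0.422
AUC_0→∞ (buccal film) = 62.85625 + 0.422 = 63.27825 mcg/mL·hr
F = (AUC_ev/D_ev)/(AUC_iv/D_iv) = (63.27825/40)/(41.4/20) = 1.58196/2.07 = 0.7642

F = 0.76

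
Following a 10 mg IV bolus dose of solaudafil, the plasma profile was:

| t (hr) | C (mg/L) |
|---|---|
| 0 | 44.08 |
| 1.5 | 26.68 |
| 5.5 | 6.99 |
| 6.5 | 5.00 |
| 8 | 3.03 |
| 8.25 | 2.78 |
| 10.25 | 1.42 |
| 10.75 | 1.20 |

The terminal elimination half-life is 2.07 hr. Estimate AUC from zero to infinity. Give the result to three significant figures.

AUC = 142 mg/L·hr

Trapezoidal AUC_0→10.75:
  [0→1.5]: (44.08+26.68)/2 × 1.5 = 53.07
  [1.5→5.5]: (26.68+6.99)/2 × 4 = 67.34
  [5.5→6.5]: (6.99+5.00)/2 × 1 = 5.995
  [6.5→8]: (5.00+3.03)/2 × 1.5 = 6.0225
  [8→8.25]: (3.03+2.78)/2 × 0.25 = 0.72625
  [8.25→10.25]: (2.78+1.42)/2 × 2 = 4.2
  [10.25→10.75]: (1.42+1.20)/2 × 0.5 = 0.655
  Sum = 138.00875 mg/L·hr
k_e = ln2 / t½ = 0.693147 / 2.07 = 0.3349 hr^-1
Extrapolated tail: C_last / k_e = 1.20 / 0.3349 = 3.583
AUC_0→∞ = 138.00875 + 3.583 = 141.59175 mg/L·hr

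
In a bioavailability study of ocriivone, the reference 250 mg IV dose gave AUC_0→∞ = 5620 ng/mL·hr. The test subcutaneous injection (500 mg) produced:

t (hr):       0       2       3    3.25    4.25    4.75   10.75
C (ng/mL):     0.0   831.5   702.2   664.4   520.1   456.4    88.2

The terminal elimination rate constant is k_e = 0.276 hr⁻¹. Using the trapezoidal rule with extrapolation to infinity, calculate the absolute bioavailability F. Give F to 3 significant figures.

F = 0.406

Trapezoidal AUC_0→10.75 (subcutaneous injection):
  [0→2]: (0.0+831.5)/2 × 2 = 831.5
  [2→3]: (831.5+702.2)/2 × 1 = 766.85
  [3→3.25]: (702.2+664.4)/2 × 0.25 = 170.825
  [3.25→4.25]: (664.4+520.1)/2 × 1 = 592.25
  [4.25→4.75]: (520.1+456.4)/2 × 0.5 = 244.125
  [4.75→10.75]: (456.4+88.2)/2 × 6 = 1633.8
  Sum = 4239.35 ng/mL·hr
Tail: C_last/k_e = 88.2/0.276 = 319.565
AUC_0→∞ (subcutaneous injection) = 4239.35 + 319.565 = 4558.915 ng/mL·hr
F = (AUC_ev/D_ev)/(AUC_iv/D_iv) = (4558.915/500)/(5620/250) = 9.11783/22.48 = 0.4056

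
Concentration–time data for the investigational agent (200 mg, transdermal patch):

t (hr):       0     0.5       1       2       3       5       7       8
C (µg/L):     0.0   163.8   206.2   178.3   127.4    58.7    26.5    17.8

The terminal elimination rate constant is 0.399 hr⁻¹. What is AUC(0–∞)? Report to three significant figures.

AUC = 817 µg/L·hr

Trapezoidal AUC_0→8:
  [0→0.5]: (0.0+163.8)/2 × 0.5 = 40.95
  [0.5→1]: (163.8+206.2)/2 × 0.5 = 92.5
  [1→2]: (206.2+178.3)/2 × 1 = 192.25
  [2→3]: (178.3+127.4)/2 × 1 = 152.85
  [3→5]: (127.4+58.7)/2 × 2 = 186.1
  [5→7]: (58.7+26.5)/2 × 2 = 85.2
  [7→8]: (26.5+17.8)/2 × 1 = 22.15
  Sum = 772.0 µg/L·hr
Extrapolated tail: C_last / k_e = 17.8 / 0.399 = 44.612
AUC_0→∞ = 772.0 + 44.612 = 816.612 µg/L·hr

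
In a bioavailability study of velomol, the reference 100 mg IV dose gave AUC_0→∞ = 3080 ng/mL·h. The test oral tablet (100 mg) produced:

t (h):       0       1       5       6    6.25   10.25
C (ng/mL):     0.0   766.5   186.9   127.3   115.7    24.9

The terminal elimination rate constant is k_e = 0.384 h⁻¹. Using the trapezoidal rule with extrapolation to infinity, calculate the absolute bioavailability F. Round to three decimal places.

F = 0.917

Trapezoidal AUC_0→10.25 (oral tablet):
  [0→1]: (0.0+766.5)/2 × 1 = 383.25
  [1→5]: (766.5+186.9)/2 × 4 = 1906.8
  [5→6]: (186.9+127.3)/2 × 1 = 157.1
  [6→6.25]: (127.3+115.7)/2 × 0.25 = 30.375
  [6.25→10.25]: (115.7+24.9)/2 × 4 = 281.2
  Sum = 2758.725 ng/mL·h
Tail: C_last/k_e = 24.9/0.384 = 64.844
AUC_0→∞ (oral tablet) = 2758.725 + 64.844 = 2823.569 ng/mL·h
F = (AUC_ev/D_ev)/(AUC_iv/D_iv) = (2823.569/100)/(3080/100) = 28.23569/30.8 = 0.9167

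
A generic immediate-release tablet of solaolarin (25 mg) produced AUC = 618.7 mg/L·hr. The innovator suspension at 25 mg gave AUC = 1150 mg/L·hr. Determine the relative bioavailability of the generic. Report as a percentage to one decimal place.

F_rel = 53.8%

F_rel = (AUC_test/D_test) / (AUC_ref/D_ref)
      = (618.7/25) / (1150/25)
      = 24.748 / 46 = 0.5380 = 53.80%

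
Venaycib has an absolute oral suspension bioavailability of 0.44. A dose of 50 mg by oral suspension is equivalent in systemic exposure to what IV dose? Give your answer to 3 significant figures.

Systemic exposure from an extravascular dose = F × D_ev, so the equivalent IV dose is F × D_ev.
D_iv = F × D_ev = 0.44 × 50 = 22 mg

D_iv = 22.0 mg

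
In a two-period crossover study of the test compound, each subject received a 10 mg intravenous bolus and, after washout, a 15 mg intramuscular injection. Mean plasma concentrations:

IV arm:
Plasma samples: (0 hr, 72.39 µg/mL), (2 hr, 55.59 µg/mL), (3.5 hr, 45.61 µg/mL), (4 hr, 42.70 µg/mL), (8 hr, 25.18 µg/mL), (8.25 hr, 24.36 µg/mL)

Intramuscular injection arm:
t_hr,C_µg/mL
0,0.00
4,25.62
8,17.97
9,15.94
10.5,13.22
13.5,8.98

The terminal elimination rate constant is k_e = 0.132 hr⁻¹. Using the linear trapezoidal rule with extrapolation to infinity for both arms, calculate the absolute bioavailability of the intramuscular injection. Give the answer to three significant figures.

F = 0.336

Trapezoidal AUC_0→8.25 (IV):
  [0→2]: (72.39+55.59)/2 × 2 = 127.98
  [2→3.5]: (55.59+45.61)/2 × 1.5 = 75.9
  [3.5→4]: (45.61+42.70)/2 × 0.5 = 22.0775
  [4→8]: (42.70+25.18)/2 × 4 = 135.76
  [8→8.25]: (25.18+24.36)/2 × 0.25 = 6.1925
  Sum = 367.91 µg/mL·hr
IV tail: 24.36/0.132 = 184.545; AUC_iv,0→∞ = 367.91 + 184.545 = 552.455 µg/mL·hr
Trapezoidal AUC_0→13.5 (intramuscular injection):
  [0→4]: (0.00+25.62)/2 × 4 = 51.24
  [4→8]: (25.62+17.97)/2 × 4 = 87.18
  [8→9]: (17.97+15.94)/2 × 1 = 16.955
  [9→10.5]: (15.94+13.22)/2 × 1.5 = 21.87
  [10.5→13.5]: (13.22+8.98)/2 × 3 = 33.3
  Sum = 210.545 µg/mL·hr
intramuscular injection tail: 8.98/0.132 = 68.030; AUC_ev,0→∞ = 210.545 + 68.030 = 278.575 µg/mL·hr
F = (AUC_ev/D_ev)/(AUC_iv/D_iv) = (278.575/15)/(552.455/10) = 18.5717/55.2455 = 0.3362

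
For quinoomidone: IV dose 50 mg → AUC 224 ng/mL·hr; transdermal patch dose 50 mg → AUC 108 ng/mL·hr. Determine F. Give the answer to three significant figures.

F = 0.482

F = (AUC_ev / D_ev) / (AUC_iv / D_iv)
  = (108/50) / (224/50)
  = 2.16 / 4.48 = 0.4821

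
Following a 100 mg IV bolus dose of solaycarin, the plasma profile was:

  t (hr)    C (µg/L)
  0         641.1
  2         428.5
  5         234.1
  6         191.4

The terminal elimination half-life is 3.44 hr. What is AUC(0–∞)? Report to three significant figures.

AUC = 3230 µg/L·hr

Trapezoidal AUC_0→6:
  [0→2]: (641.1+428.5)/2 × 2 = 1069.6
  [2→5]: (428.5+234.1)/2 × 3 = 993.9
  [5→6]: (234.1+191.4)/2 × 1 = 212.75
  Sum = 2276.25 µg/L·hr
k_e = ln2 / t½ = 0.693147 / 3.44 = 0.2015 hr^-1
Extrapolated tail: C_last / k_e = 191.4 / 0.2015 = 949.876
AUC_0→∞ = 2276.25 + 949.876 = 3226.126 µg/L·hr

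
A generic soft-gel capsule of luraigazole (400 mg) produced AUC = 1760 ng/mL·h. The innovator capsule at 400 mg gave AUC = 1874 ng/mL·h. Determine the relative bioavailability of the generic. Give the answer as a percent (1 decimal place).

F_rel = 93.9%

F_rel = (AUC_test/D_test) / (AUC_ref/D_ref)
      = (1760/400) / (1874/400)
      = 4.4 / 4.685 = 0.9392 = 93.92%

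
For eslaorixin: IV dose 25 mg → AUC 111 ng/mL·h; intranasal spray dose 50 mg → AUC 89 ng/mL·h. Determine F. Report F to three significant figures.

F = 0.401

F = (AUC_ev / D_ev) / (AUC_iv / D_iv)
  = (89/50) / (111/25)
  = 1.78 / 4.44 = 0.4009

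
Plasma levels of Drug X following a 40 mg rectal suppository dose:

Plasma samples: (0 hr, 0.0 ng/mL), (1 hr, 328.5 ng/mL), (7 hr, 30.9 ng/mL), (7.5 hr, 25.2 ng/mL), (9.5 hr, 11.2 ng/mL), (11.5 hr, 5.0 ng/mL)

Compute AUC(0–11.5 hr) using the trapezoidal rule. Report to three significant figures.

AUC = 1310 ng/mL·hr

Trapezoidal AUC_0→11.5:
  [0→1]: (0.0+328.5)/2 × 1 = 164.25
  [1→7]: (328.5+30.9)/2 × 6 = 1078.2
  [7→7.5]: (30.9+25.2)/2 × 0.5 = 14.025
  [7.5→9.5]: (25.2+11.2)/2 × 2 = 36.4
  [9.5→11.5]: (11.2+5.0)/2 × 2 = 16.2
  Sum = 1309.075 ng/mL·hr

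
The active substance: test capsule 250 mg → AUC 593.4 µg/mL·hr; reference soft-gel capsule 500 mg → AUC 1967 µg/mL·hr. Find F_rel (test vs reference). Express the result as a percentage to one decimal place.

F_rel = 60.3%

F_rel = (AUC_test/D_test) / (AUC_ref/D_ref)
      = (593.4/250) / (1967/500)
      = 2.3736 / 3.934 = 0.6034 = 60.34%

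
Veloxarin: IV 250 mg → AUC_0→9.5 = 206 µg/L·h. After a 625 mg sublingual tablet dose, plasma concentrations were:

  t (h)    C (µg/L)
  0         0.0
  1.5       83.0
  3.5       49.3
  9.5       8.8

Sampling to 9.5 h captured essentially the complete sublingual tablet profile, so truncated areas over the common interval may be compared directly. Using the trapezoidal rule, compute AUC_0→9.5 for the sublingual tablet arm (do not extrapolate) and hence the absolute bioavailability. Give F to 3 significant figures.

F = 0.716

Trapezoidal AUC_0→9.5 (sublingual tablet):
  [0→1.5]: (0.0+83.0)/2 × 1.5 = 62.25
  [1.5→3.5]: (83.0+49.3)/2 × 2 = 132.3
  [3.5→9.5]: (49.3+8.8)/2 × 6 = 174.3
  Sum = 368.85 µg/L·h
F = (AUC_ev/D_ev)/(AUC_iv/D_iv) = (368.85/625)/(206/250) = 0.59016/0.824 = 0.7162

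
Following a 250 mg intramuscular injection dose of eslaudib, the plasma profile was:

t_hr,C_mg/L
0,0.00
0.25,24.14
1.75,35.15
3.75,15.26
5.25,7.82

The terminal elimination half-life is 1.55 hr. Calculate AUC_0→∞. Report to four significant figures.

Trapezoidal AUC_0→5.25:
  [0→0.25]: (0.00+24.14)/2 × 0.25 = 3.0175
  [0.25→1.75]: (24.14+35.15)/2 × 1.5 = 44.4675
  [1.75→3.75]: (35.15+15.26)/2 × 2 = 50.41
  [3.75→5.25]: (15.26+7.82)/2 × 1.5 = 17.31
  Sum = 115.205 mg/L·hr
k_e = ln2 / t½ = 0.693147 / 1.55 = 0.4472 hr^-1
Extrapolated tail: C_last / k_e = 7.82 / 0.4472 = 17.487
AUC_0→∞ = 115.205 + 17.487 = 132.692 mg/L·hr

AUC = 132.7 mg/L·hr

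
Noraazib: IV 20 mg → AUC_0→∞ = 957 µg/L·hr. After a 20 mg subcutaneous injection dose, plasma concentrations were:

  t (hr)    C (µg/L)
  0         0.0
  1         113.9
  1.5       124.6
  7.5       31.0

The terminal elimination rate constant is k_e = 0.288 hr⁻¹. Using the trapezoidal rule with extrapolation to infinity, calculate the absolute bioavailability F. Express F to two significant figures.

F = 0.72

Trapezoidal AUC_0→7.5 (subcutaneous injection):
  [0→1]: (0.0+113.9)/2 × 1 = 56.95
  [1→1.5]: (113.9+124.6)/2 × 0.5 = 59.625
  [1.5→7.5]: (124.6+31.0)/2 × 6 = 466.8
  Sum = 583.375 µg/L·hr
Tail: C_last/k_e = 31.0/0.288 = 107.639
AUC_0→∞ (subcutaneous injection) = 583.375 + 107.639 = 691.014 µg/L·hr
F = (AUC_ev/D_ev)/(AUC_iv/D_iv) = (691.014/20)/(957/20) = 34.5507/47.85 = 0.7221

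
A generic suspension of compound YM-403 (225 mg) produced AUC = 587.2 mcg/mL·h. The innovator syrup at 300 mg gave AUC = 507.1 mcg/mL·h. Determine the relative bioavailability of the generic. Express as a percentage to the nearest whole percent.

F_rel = (AUC_test/D_test) / (AUC_ref/D_ref)
      = (587.2/225) / (507.1/300)
      = 2.60978 / 1.69033 = 1.5439 = 154.39%

F_rel = 154%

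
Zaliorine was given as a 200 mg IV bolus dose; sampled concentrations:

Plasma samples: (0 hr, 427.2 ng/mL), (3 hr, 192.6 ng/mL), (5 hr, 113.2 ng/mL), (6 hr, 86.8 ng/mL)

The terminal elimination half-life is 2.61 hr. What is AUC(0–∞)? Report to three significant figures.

Trapezoidal AUC_0→6:
  [0→3]: (427.2+192.6)/2 × 3 = 929.7
  [3→5]: (192.6+113.2)/2 × 2 = 305.8
  [5→6]: (113.2+86.8)/2 × 1 = 100.0
  Sum = 1335.5 ng/mL·hr
k_e = ln2 / t½ = 0.693147 / 2.61 = 0.2656 hr^-1
Extrapolated tail: C_last / k_e = 86.8 / 0.2656 = 326.807
AUC_0→∞ = 1335.5 + 326.807 = 1662.307 ng/mL·hr

AUC = 1660 ng/mL·hr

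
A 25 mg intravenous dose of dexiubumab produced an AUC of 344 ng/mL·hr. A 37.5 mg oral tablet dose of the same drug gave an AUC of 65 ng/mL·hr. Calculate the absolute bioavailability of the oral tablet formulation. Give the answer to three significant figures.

F = (AUC_ev / D_ev) / (AUC_iv / D_iv)
  = (65/37.5) / (344/25)
  = 1.73333 / 13.76 = 0.1260

F = 0.126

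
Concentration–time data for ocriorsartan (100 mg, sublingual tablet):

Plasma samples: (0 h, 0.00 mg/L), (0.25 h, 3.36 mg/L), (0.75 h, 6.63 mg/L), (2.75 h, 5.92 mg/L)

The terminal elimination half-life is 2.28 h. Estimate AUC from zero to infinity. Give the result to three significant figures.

Trapezoidal AUC_0→2.75:
  [0→0.25]: (0.00+3.36)/2 × 0.25 = 0.42
  [0.25→0.75]: (3.36+6.63)/2 × 0.5 = 2.4975
  [0.75→2.75]: (6.63+5.92)/2 × 2 = 12.55
  Sum = 15.4675 mg/L·h
k_e = ln2 / t½ = 0.693147 / 2.28 = 0.3040 h^-1
Extrapolated tail: C_last / k_e = 5.92 / 0.304 = 19.474
AUC_0→∞ = 15.4675 + 19.474 = 34.9415 mg/L·h

AUC = 34.9 mg/L·h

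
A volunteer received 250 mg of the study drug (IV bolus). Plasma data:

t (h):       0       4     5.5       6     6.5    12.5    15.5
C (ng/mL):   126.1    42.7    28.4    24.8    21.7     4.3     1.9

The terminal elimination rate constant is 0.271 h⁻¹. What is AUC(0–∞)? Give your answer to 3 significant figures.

AUC = 510 ng/mL·h

Trapezoidal AUC_0→15.5:
  [0→4]: (126.1+42.7)/2 × 4 = 337.6
  [4→5.5]: (42.7+28.4)/2 × 1.5 = 53.325
  [5.5→6]: (28.4+24.8)/2 × 0.5 = 13.3
  [6→6.5]: (24.8+21.7)/2 × 0.5 = 11.625
  [6.5→12.5]: (21.7+4.3)/2 × 6 = 78.0
  [12.5→15.5]: (4.3+1.9)/2 × 3 = 9.3
  Sum = 503.15 ng/mL·h
Extrapolated tail: C_last / k_e = 1.9 / 0.271 = 7.011
AUC_0→∞ = 503.15 + 7.011 = 510.161 ng/mL·h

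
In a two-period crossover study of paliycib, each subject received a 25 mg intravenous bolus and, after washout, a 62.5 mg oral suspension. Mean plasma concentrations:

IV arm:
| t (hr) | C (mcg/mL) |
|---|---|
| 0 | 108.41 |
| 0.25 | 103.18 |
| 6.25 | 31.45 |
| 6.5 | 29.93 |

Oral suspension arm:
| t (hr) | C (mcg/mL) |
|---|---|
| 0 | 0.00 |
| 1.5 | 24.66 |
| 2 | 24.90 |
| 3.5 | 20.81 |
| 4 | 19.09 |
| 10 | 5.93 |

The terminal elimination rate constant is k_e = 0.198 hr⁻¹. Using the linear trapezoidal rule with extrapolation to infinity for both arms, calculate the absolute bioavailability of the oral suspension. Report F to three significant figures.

Trapezoidal AUC_0→6.5 (IV):
  [0→0.25]: (108.41+103.18)/2 × 0.25 = 26.44875
  [0.25→6.25]: (103.18+31.45)/2 × 6 = 403.89
  [6.25→6.5]: (31.45+29.93)/2 × 0.25 = 7.6725
  Sum = 438.01125 mcg/mL·hr
IV tail: 29.93/0.198 = 151.162; AUC_iv,0→∞ = 438.01125 + 151.162 = 589.17325 mcg/mL·hr
Trapezoidal AUC_0→10 (oral suspension):
  [0→1.5]: (0.00+24.66)/2 × 1.5 = 18.495
  [1.5→2]: (24.66+24.90)/2 × 0.5 = 12.39
  [2→3.5]: (24.90+20.81)/2 × 1.5 = 34.2825
  [3.5→4]: (20.81+19.09)/2 × 0.5 = 9.975
  [4→10]: (19.09+5.93)/2 × 6 = 75.06
  Sum = 150.2025 mcg/mL·hr
oral suspension tail: 5.93/0.198 = 29.949; AUC_ev,0→∞ = 150.2025 + 29.949 = 180.1515 mcg/mL·hr
F = (AUC_ev/D_ev)/(AUC_iv/D_iv) = (180.1515/62.5)/(589.17325/25) = 2.882424/23.56693 = 0.1223

F = 0.122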